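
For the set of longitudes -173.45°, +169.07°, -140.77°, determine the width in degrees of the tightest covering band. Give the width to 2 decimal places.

50.16°

Sort the longitudes: -173.45°, -140.77°, +169.07°.
Eastward gaps between consecutive values (wrapping around): 32.68°, 309.84°, 17.48°.
Largest gap = 309.84° ⇒ minimal covering band is its complement: 360° − 309.84° = 50.16°.
Band runs from +169.07° eastward to -140.77°, crossing the antimeridian.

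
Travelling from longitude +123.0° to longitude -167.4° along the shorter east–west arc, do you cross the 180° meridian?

Yes

Naïve |-167.4 − 123.0| = 290.4° > 180°, so the shorter arc goes the other way round — across 180°.
Signed shortest Δλ = ((-167.4 − 123.0 + 180) mod 360) − 180 = 69.6°.
Going east by 69.6° from +123.0° passes through 180° before reaching -167.4°.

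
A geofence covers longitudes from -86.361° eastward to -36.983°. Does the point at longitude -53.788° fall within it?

Band width going east from -86.361° to -36.983°: ((-36.983 − -86.361) mod 360) = 49.378°.
Offset of -53.788° east of the west edge: ((-53.788 − -86.361) mod 360) = 32.573°.
32.573° ≤ 49.378° ⇒ inside.

Yes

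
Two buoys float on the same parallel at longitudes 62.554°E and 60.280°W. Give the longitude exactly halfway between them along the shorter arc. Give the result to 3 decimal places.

1.137°E

Signed shortest Δλ from +62.554° to -60.280° is -122.834°.
Midpoint longitude = +62.554° + (-122.834°)/2 = +62.554° − 61.417° = +1.137°.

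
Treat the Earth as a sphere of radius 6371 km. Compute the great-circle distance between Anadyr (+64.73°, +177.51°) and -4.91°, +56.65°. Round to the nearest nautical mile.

Δλ = 56.65 − 177.51 = -120.86°.
Δφ = -4.91 − 64.73 = -69.64°.
a = sin²(Δφ/2) + cos φ₁ · cos φ₂ · sin²(Δλ/2) = 0.647782.
c = 2·atan2(√a, √(1−a)) = 1.87084 rad → d = 6371·c ≈ 11919.13 km ≈ 6435.82 nmi.

6436 nmi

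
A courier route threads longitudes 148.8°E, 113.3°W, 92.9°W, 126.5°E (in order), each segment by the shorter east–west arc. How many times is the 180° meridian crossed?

Leg 1: +148.8° → -113.3°, shortest Δλ = 97.9° (east) — crosses 180°.
Leg 2: -113.3° → -92.9°, shortest Δλ = 20.4° (east) — does not cross 180°.
Leg 3: -92.9° → +126.5°, shortest Δλ = -140.6° (west) — crosses 180°.
Total crossings: 2.

2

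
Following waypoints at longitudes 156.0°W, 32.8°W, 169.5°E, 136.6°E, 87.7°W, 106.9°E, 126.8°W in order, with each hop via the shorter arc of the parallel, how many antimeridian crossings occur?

4

Leg 1: -156.0° → -32.8°, shortest Δλ = 123.2° (east) — does not cross 180°.
Leg 2: -32.8° → +169.5°, shortest Δλ = -157.7° (west) — crosses 180°.
Leg 3: +169.5° → +136.6°, shortest Δλ = -32.9° (west) — does not cross 180°.
Leg 4: +136.6° → -87.7°, shortest Δλ = 135.7° (east) — crosses 180°.
Leg 5: -87.7° → +106.9°, shortest Δλ = -165.4° (west) — crosses 180°.
Leg 6: +106.9° → -126.8°, shortest Δλ = 126.3° (east) — crosses 180°.
Total crossings: 4.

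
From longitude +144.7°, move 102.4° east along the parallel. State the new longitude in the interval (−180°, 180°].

-112.9°

Start at +144.7°; shift +102.4° → +247.1°.
+247.1° lies outside (−180°, 180°]; subtract 360° → -112.9°.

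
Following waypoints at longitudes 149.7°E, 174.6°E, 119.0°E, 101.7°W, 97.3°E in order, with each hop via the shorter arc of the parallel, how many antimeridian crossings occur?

Leg 1: +149.7° → +174.6°, shortest Δλ = 24.9° (east) — does not cross 180°.
Leg 2: +174.6° → +119.0°, shortest Δλ = -55.6° (west) — does not cross 180°.
Leg 3: +119.0° → -101.7°, shortest Δλ = 139.3° (east) — crosses 180°.
Leg 4: -101.7° → +97.3°, shortest Δλ = -161.0° (west) — crosses 180°.
Total crossings: 2.

2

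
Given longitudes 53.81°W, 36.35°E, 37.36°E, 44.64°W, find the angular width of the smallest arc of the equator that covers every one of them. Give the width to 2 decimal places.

Sort the longitudes: -53.81°, -44.64°, +36.35°, +37.36°.
Eastward gaps between consecutive values (wrapping around): 9.17°, 80.99°, 1.01°, 268.83°.
Largest gap = 268.83° ⇒ minimal covering band is its complement: 360° − 268.83° = 91.17°.
Band runs from -53.81° eastward to +37.36°.

91.17°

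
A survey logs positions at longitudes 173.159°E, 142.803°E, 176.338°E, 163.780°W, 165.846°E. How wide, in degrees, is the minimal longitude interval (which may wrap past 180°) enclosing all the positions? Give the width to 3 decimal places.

53.417°

Sort the longitudes: -163.780°, +142.803°, +165.846°, +173.159°, +176.338°.
Eastward gaps between consecutive values (wrapping around): 306.583°, 23.043°, 7.313°, 3.179°, 19.882°.
Largest gap = 306.583° ⇒ minimal covering band is its complement: 360° − 306.583° = 53.417°.
Band runs from +142.803° eastward to -163.780°, crossing the antimeridian.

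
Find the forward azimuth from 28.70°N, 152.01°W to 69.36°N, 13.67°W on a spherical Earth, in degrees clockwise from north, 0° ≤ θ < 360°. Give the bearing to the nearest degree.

14°

Δλ = -13.67 − -152.01 = 138.34°.
θ = atan2( sin Δλ · cos φ₂ , cos φ₁ · sin φ₂ − sin φ₁ · cos φ₂ · cos Δλ )
  = atan2(0.23431, 0.94731) = 13.893° → normalised to [0°, 360°): 13.893°.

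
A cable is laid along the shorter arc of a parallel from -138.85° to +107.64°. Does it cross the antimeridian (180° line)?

Yes

Naïve |107.64 − -138.85| = 246.49° > 180°, so the shorter arc goes the other way round — across 180°.
Signed shortest Δλ = ((107.64 − -138.85 + 180) mod 360) − 180 = -113.51°.
Going west by 113.51° from -138.85° passes through 180° before reaching +107.64°.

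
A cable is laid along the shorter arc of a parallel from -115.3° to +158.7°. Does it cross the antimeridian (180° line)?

Naïve |158.7 − -115.3| = 274.0° > 180°, so the shorter arc goes the other way round — across 180°.
Signed shortest Δλ = ((158.7 − -115.3 + 180) mod 360) − 180 = -86.0°.
Going west by 86.0° from -115.3° passes through 180° before reaching +158.7°.

Yes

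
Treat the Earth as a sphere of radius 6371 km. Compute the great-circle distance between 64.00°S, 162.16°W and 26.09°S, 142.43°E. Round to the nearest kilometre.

5757 km

Δλ = 142.43 − -162.16 = 304.59°; wrapped into (−180°, 180°]: -55.41°.
Δφ = -26.09 − -64.00 = 37.91°.
a = sin²(Δφ/2) + cos φ₁ · cos φ₂ · sin²(Δλ/2) = 0.190610.
c = 2·atan2(√a, √(1−a)) = 0.90361 rad → d = 6371·c ≈ 5756.89 km.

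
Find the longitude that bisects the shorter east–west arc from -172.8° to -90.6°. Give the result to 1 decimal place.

-131.7°

Signed shortest Δλ from -172.8° to -90.6° is +82.2°.
Midpoint longitude = -172.8° + (+82.2°)/2 = -172.8° + 41.1° = -131.7°.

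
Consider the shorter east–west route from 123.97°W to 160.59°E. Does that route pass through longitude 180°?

Naïve |160.59 − -123.97| = 284.56° > 180°, so the shorter arc goes the other way round — across 180°.
Signed shortest Δλ = ((160.59 − -123.97 + 180) mod 360) − 180 = -75.44°.
Going west by 75.44° from -123.97° passes through 180° before reaching +160.59°.

Yes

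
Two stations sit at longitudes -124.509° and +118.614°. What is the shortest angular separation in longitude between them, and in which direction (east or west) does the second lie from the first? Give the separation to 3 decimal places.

Raw difference: 118.614 − -124.509 = 243.123°.
Normalise into (−180°, 180°]: 243.123° − 360° = -116.877°.
Negative ⇒ the second point lies to the west; separation 116.877°.

116.877° west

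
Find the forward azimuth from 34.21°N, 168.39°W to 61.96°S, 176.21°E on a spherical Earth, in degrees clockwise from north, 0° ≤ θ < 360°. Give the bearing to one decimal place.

187.2°

Δλ = 176.21 − -168.39 = 344.60°; wrapped into (−180°, 180°]: -15.40°.
θ = atan2( sin Δλ · cos φ₂ , cos φ₁ · sin φ₂ − sin φ₁ · cos φ₂ · cos Δλ )
  = atan2(-0.12483, -0.98472) = -172.775° → normalised to [0°, 360°): 187.225°.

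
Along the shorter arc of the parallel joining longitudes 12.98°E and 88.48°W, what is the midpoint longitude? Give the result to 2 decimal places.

37.75°W

Signed shortest Δλ from +12.98° to -88.48° is -101.46°.
Midpoint longitude = +12.98° + (-101.46°)/2 = +12.98° − 50.73° = -37.75°.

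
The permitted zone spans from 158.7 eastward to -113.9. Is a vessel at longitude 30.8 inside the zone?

No

Band width going east from +158.7° to -113.9°: ((-113.9 − 158.7) mod 360) = 87.4°.
Offset of +30.8° east of the west edge: ((30.8 − 158.7) mod 360) = 232.1°.
232.1° > 87.4° ⇒ outside.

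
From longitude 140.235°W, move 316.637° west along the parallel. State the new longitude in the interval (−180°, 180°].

96.872°W

Start at -140.235°; shift −316.637° → -456.872°.
-456.872° lies outside (−180°, 180°]; add 360° → -96.872°.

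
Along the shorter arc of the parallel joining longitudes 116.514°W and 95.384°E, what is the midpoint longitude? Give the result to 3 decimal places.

Signed shortest Δλ from -116.514° to +95.384° is -148.102°.
Midpoint longitude = -116.514° + (-148.102°)/2 = -116.514° − 74.051° = -190.565°.
Normalise into (−180°, 180°]: +169.435°.
(The naïve average (-116.514 + +95.384)/2 = -10.565° is on the wrong side of the globe.)

169.435°E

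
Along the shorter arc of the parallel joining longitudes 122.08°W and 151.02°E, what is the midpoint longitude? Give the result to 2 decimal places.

165.53°W

Signed shortest Δλ from -122.08° to +151.02° is -86.90°.
Midpoint longitude = -122.08° + (-86.90°)/2 = -122.08° − 43.45° = -165.53°.
(The naïve average (-122.08 + +151.02)/2 = 14.47° is on the wrong side of the globe.)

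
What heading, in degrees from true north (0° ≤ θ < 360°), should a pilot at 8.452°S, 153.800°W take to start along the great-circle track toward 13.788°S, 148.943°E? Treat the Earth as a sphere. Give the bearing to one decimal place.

259.0°

Δλ = 148.943 − -153.800 = 302.743°; wrapped into (−180°, 180°]: -57.257°.
θ = atan2( sin Δλ · cos φ₂ , cos φ₁ · sin φ₂ − sin φ₁ · cos φ₂ · cos Δλ )
  = atan2(-0.81687, -0.15853) = -100.983° → normalised to [0°, 360°): 259.017°.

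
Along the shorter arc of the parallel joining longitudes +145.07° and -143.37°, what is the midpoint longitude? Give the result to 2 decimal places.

-179.15°

Signed shortest Δλ from +145.07° to -143.37° is +71.56°.
Midpoint longitude = +145.07° + (+71.56°)/2 = +145.07° + 35.78° = +180.85°.
Normalise into (−180°, 180°]: -179.15°.
(The naïve average (+145.07 + -143.37)/2 = 0.85° is on the wrong side of the globe.)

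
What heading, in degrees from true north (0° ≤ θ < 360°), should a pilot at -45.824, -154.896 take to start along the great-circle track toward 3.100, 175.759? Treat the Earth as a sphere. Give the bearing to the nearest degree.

Δλ = 175.759 − -154.896 = 330.655°; wrapped into (−180°, 180°]: -29.345°.
θ = atan2( sin Δλ · cos φ₂ , cos φ₁ · sin φ₂ − sin φ₁ · cos φ₂ · cos Δλ )
  = atan2(-0.48935, 0.66195) = -36.474° → normalised to [0°, 360°): 323.526°.

324°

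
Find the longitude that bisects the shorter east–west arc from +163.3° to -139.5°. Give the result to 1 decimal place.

-168.1°

Signed shortest Δλ from +163.3° to -139.5° is +57.2°.
Midpoint longitude = +163.3° + (+57.2°)/2 = +163.3° + 28.6° = +191.9°.
Normalise into (−180°, 180°]: -168.1°.
(The naïve average (+163.3 + -139.5)/2 = 11.9° is on the wrong side of the globe.)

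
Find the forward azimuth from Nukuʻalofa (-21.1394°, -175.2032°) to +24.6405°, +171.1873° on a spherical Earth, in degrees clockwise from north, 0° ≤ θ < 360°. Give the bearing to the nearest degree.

Δλ = 171.1873 − -175.2032 = 346.3905°; wrapped into (−180°, 180°]: -13.6095°.
θ = atan2( sin Δλ · cos φ₂ , cos φ₁ · sin φ₂ − sin φ₁ · cos φ₂ · cos Δλ )
  = atan2(-0.21388, 0.70746) = -16.821° → normalised to [0°, 360°): 343.179°.

343°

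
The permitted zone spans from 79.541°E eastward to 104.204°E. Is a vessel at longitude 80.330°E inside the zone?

Yes

Band width going east from +79.541° to +104.204°: ((104.204 − 79.541) mod 360) = 24.663°.
Offset of +80.330° east of the west edge: ((80.330 − 79.541) mod 360) = 0.789°.
0.789° ≤ 24.663° ⇒ inside.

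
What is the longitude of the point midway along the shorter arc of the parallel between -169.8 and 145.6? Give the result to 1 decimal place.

Signed shortest Δλ from -169.8° to +145.6° is -44.6°.
Midpoint longitude = -169.8° + (-44.6°)/2 = -169.8° − 22.3° = -192.1°.
Normalise into (−180°, 180°]: +167.9°.
(The naïve average (-169.8 + +145.6)/2 = -12.1° is on the wrong side of the globe.)

+167.9°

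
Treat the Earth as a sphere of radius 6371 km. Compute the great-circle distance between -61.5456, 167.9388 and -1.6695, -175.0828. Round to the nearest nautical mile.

Δλ = -175.0828 − 167.9388 = -343.0216°; wrapped into (−180°, 180°]: 16.9784°.
Δφ = -1.6695 − -61.5456 = 59.8761°.
a = sin²(Δφ/2) + cos φ₁ · cos φ₂ · sin²(Δλ/2) = 0.259443.
c = 2·atan2(√a, √(1−a)) = 1.06887 rad → d = 6371·c ≈ 6809.78 km ≈ 3676.99 nmi.

3677 nmi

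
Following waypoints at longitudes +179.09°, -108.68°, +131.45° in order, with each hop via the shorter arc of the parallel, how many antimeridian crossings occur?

Leg 1: +179.09° → -108.68°, shortest Δλ = 72.23° (east) — crosses 180°.
Leg 2: -108.68° → +131.45°, shortest Δλ = -119.87° (west) — crosses 180°.
Total crossings: 2.

2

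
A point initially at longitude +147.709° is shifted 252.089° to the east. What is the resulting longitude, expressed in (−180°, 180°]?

Start at +147.709°; shift +252.089° → +399.798°.
+399.798° lies outside (−180°, 180°]; subtract 360° → +39.798°.

+39.798°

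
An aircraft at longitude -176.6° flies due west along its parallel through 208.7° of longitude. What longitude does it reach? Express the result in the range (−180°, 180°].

-25.3°

Start at -176.6°; shift −208.7° → -385.3°.
-385.3° lies outside (−180°, 180°]; add 360° → -25.3°.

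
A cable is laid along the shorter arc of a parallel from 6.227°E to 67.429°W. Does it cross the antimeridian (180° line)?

No

Signed shortest Δλ = ((-67.429 − 6.227 + 180) mod 360) − 180 = -73.656°.
Going west by 73.656° from +6.227° reaches -67.429° without touching 180°.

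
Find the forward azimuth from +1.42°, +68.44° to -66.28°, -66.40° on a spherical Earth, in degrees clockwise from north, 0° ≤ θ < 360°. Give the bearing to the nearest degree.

197°

Δλ = -66.40 − 68.44 = -134.84°.
θ = atan2( sin Δλ · cos φ₂ , cos φ₁ · sin φ₂ − sin φ₁ · cos φ₂ · cos Δλ )
  = atan2(-0.28524, -0.90821) = -162.564° → normalised to [0°, 360°): 197.436°.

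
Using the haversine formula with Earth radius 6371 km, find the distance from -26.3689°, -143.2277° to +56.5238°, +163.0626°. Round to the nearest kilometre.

Δλ = 163.0626 − -143.2277 = 306.2903°; wrapped into (−180°, 180°]: -53.7097°.
Δφ = 56.5238 − -26.3689 = 82.8927°.
a = sin²(Δφ/2) + cos φ₁ · cos φ₂ · sin²(Δλ/2) = 0.538983.
c = 2·atan2(√a, √(1−a)) = 1.64884 rad → d = 6371·c ≈ 10504.77 km.

10505 km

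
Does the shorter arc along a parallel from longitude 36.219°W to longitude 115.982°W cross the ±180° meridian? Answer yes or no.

Signed shortest Δλ = ((-115.982 − -36.219 + 180) mod 360) − 180 = -79.763°.
Going west by 79.763° from -36.219° reaches -115.982° without touching 180°.

No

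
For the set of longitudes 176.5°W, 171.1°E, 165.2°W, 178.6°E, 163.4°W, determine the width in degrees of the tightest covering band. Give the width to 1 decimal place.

Sort the longitudes: -176.5°, -165.2°, -163.4°, +171.1°, +178.6°.
Eastward gaps between consecutive values (wrapping around): 11.3°, 1.8°, 334.5°, 7.5°, 4.9°.
Largest gap = 334.5° ⇒ minimal covering band is its complement: 360° − 334.5° = 25.5°.
Band runs from +171.1° eastward to -163.4°, crossing the antimeridian.

25.5°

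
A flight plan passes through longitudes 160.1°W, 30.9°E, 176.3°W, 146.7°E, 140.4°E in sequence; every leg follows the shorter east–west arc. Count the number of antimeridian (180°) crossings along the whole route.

3

Leg 1: -160.1° → +30.9°, shortest Δλ = -169.0° (west) — crosses 180°.
Leg 2: +30.9° → -176.3°, shortest Δλ = 152.8° (east) — crosses 180°.
Leg 3: -176.3° → +146.7°, shortest Δλ = -37.0° (west) — crosses 180°.
Leg 4: +146.7° → +140.4°, shortest Δλ = -6.3° (west) — does not cross 180°.
Total crossings: 3.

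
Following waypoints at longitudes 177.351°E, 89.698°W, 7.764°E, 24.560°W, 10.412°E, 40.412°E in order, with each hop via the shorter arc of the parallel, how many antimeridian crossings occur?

1

Leg 1: +177.351° → -89.698°, shortest Δλ = 92.951° (east) — crosses 180°.
Leg 2: -89.698° → +7.764°, shortest Δλ = 97.462° (east) — does not cross 180°.
Leg 3: +7.764° → -24.560°, shortest Δλ = -32.324° (west) — does not cross 180°.
Leg 4: -24.560° → +10.412°, shortest Δλ = 34.972° (east) — does not cross 180°.
Leg 5: +10.412° → +40.412°, shortest Δλ = 30.0° (east) — does not cross 180°.
Total crossings: 1.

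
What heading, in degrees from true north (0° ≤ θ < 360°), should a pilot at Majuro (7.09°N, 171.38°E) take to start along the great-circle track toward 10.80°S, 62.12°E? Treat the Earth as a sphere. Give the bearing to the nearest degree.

261°

Δλ = 62.12 − 171.38 = -109.26°.
θ = atan2( sin Δλ · cos φ₂ , cos φ₁ · sin φ₂ − sin φ₁ · cos φ₂ · cos Δλ )
  = atan2(-0.92731, -0.14596) = -98.945° → normalised to [0°, 360°): 261.055°.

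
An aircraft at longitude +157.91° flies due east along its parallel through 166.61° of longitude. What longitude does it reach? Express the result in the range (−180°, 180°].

Start at +157.91°; shift +166.61° → +324.52°.
+324.52° lies outside (−180°, 180°]; subtract 360° → -35.48°.

-35.48°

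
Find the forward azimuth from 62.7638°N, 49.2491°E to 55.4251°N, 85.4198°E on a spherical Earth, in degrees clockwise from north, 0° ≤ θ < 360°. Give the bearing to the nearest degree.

95°

Δλ = 85.4198 − 49.2491 = 36.1707°.
θ = atan2( sin Δλ · cos φ₂ , cos φ₁ · sin φ₂ − sin φ₁ · cos φ₂ · cos Δλ )
  = atan2(0.33492, -0.03049) = 95.201° → normalised to [0°, 360°): 95.201°.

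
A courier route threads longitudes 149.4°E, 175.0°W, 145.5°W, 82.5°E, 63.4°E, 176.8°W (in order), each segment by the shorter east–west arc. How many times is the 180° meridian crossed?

3

Leg 1: +149.4° → -175.0°, shortest Δλ = 35.6° (east) — crosses 180°.
Leg 2: -175.0° → -145.5°, shortest Δλ = 29.5° (east) — does not cross 180°.
Leg 3: -145.5° → +82.5°, shortest Δλ = -132.0° (west) — crosses 180°.
Leg 4: +82.5° → +63.4°, shortest Δλ = -19.1° (west) — does not cross 180°.
Leg 5: +63.4° → -176.8°, shortest Δλ = 119.8° (east) — crosses 180°.
Total crossings: 3.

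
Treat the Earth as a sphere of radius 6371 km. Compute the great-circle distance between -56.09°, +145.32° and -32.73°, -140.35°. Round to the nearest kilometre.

Δλ = -140.35 − 145.32 = -285.67°; wrapped into (−180°, 180°]: 74.33°.
Δφ = -32.73 − -56.09 = 23.36°.
a = sin²(Δφ/2) + cos φ₁ · cos φ₂ · sin²(Δλ/2) = 0.212261.
c = 2·atan2(√a, √(1−a)) = 0.95761 rad → d = 6371·c ≈ 6100.91 km.

6101 km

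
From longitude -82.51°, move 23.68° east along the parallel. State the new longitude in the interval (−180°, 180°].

Start at -82.51°; shift +23.68° → -58.83°.
-58.83° already lies in (−180°, 180°].

-58.83°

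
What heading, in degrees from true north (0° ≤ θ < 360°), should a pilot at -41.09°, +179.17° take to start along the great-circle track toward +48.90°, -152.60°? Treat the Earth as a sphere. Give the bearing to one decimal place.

Δλ = -152.60 − 179.17 = -331.77°; wrapped into (−180°, 180°]: 28.23°.
θ = atan2( sin Δλ · cos φ₂ , cos φ₁ · sin φ₂ − sin φ₁ · cos φ₂ · cos Δλ )
  = atan2(0.31095, 0.94861) = 18.149° → normalised to [0°, 360°): 18.149°.

18.1°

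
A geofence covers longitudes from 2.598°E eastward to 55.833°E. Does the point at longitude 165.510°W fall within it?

Band width going east from +2.598° to +55.833°: ((55.833 − 2.598) mod 360) = 53.235°.
Offset of -165.510° east of the west edge: ((-165.510 − 2.598) mod 360) = 191.892°.
191.892° > 53.235° ⇒ outside.

No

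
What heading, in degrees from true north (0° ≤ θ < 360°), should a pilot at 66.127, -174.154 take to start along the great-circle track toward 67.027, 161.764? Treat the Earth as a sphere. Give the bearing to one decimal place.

286.4°

Δλ = 161.764 − -174.154 = 335.918°; wrapped into (−180°, 180°]: -24.082°.
θ = atan2( sin Δλ · cos φ₂ , cos φ₁ · sin φ₂ − sin φ₁ · cos φ₂ · cos Δλ )
  = atan2(-0.15926, 0.04677) = -73.633° → normalised to [0°, 360°): 286.367°.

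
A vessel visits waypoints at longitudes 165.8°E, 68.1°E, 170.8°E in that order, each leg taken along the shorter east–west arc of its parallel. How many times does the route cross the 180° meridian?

Leg 1: +165.8° → +68.1°, shortest Δλ = -97.7° (west) — does not cross 180°.
Leg 2: +68.1° → +170.8°, shortest Δλ = 102.7° (east) — does not cross 180°.
Total crossings: 0.

0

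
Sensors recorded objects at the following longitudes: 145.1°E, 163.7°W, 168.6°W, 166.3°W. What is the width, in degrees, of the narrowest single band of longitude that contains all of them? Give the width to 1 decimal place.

Sort the longitudes: -168.6°, -166.3°, -163.7°, +145.1°.
Eastward gaps between consecutive values (wrapping around): 2.3°, 2.6°, 308.8°, 46.3°.
Largest gap = 308.8° ⇒ minimal covering band is its complement: 360° − 308.8° = 51.2°.
Band runs from +145.1° eastward to -163.7°, crossing the antimeridian.

51.2°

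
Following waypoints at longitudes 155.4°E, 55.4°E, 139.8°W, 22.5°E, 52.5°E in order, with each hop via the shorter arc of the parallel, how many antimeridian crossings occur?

Leg 1: +155.4° → +55.4°, shortest Δλ = -100.0° (west) — does not cross 180°.
Leg 2: +55.4° → -139.8°, shortest Δλ = 164.8° (east) — crosses 180°.
Leg 3: -139.8° → +22.5°, shortest Δλ = 162.3° (east) — does not cross 180°.
Leg 4: +22.5° → +52.5°, shortest Δλ = 30.0° (east) — does not cross 180°.
Total crossings: 1.

1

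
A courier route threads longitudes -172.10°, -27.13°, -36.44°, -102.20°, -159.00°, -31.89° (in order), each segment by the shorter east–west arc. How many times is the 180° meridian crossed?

0

Leg 1: -172.10° → -27.13°, shortest Δλ = 144.97° (east) — does not cross 180°.
Leg 2: -27.13° → -36.44°, shortest Δλ = -9.31° (west) — does not cross 180°.
Leg 3: -36.44° → -102.20°, shortest Δλ = -65.76° (west) — does not cross 180°.
Leg 4: -102.20° → -159.00°, shortest Δλ = -56.8° (west) — does not cross 180°.
Leg 5: -159.00° → -31.89°, shortest Δλ = 127.11° (east) — does not cross 180°.
Total crossings: 0.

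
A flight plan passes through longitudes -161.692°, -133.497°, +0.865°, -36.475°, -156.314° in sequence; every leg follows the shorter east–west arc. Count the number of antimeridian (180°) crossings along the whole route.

0

Leg 1: -161.692° → -133.497°, shortest Δλ = 28.195° (east) — does not cross 180°.
Leg 2: -133.497° → +0.865°, shortest Δλ = 134.362° (east) — does not cross 180°.
Leg 3: +0.865° → -36.475°, shortest Δλ = -37.34° (west) — does not cross 180°.
Leg 4: -36.475° → -156.314°, shortest Δλ = -119.839° (west) — does not cross 180°.
Total crossings: 0.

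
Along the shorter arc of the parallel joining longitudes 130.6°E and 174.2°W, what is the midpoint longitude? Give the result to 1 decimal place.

Signed shortest Δλ from +130.6° to -174.2° is +55.2°.
Midpoint longitude = +130.6° + (+55.2°)/2 = +130.6° + 27.6° = +158.2°.
(The naïve average (+130.6 + -174.2)/2 = -21.8° is on the wrong side of the globe.)

158.2°E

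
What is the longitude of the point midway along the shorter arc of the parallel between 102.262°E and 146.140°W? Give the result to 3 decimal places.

158.061°E

Signed shortest Δλ from +102.262° to -146.140° is +111.598°.
Midpoint longitude = +102.262° + (+111.598°)/2 = +102.262° + 55.799° = +158.061°.
(The naïve average (+102.262 + -146.140)/2 = -21.939° is on the wrong side of the globe.)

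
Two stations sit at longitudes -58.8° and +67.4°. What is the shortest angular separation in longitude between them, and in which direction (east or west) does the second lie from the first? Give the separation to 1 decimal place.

Raw difference: 67.4 − -58.8 = 126.2°.
Normalise into (−180°, 180°]: 126.2° stays 126.2°.
Positive ⇒ the second point lies to the east; separation 126.2°.

126.2° east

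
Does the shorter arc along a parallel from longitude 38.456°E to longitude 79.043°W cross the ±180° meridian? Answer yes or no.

No

Signed shortest Δλ = ((-79.043 − 38.456 + 180) mod 360) − 180 = -117.499°.
Going west by 117.499° from +38.456° reaches -79.043° without touching 180°.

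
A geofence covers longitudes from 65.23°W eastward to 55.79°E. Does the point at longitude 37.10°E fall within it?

Band width going east from -65.23° to +55.79°: ((55.79 − -65.23) mod 360) = 121.02°.
Offset of +37.10° east of the west edge: ((37.10 − -65.23) mod 360) = 102.33°.
102.33° ≤ 121.02° ⇒ inside.

Yes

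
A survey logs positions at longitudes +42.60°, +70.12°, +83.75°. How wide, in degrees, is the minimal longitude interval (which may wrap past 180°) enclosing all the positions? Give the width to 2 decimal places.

Sort the longitudes: +42.60°, +70.12°, +83.75°.
Eastward gaps between consecutive values (wrapping around): 27.52°, 13.63°, 318.85°.
Largest gap = 318.85° ⇒ minimal covering band is its complement: 360° − 318.85° = 41.15°.
Band runs from +42.60° eastward to +83.75°.

41.15°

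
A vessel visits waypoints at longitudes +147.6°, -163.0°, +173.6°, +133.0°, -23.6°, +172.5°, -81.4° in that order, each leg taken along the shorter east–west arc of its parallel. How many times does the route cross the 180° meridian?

Leg 1: +147.6° → -163.0°, shortest Δλ = 49.4° (east) — crosses 180°.
Leg 2: -163.0° → +173.6°, shortest Δλ = -23.4° (west) — crosses 180°.
Leg 3: +173.6° → +133.0°, shortest Δλ = -40.6° (west) — does not cross 180°.
Leg 4: +133.0° → -23.6°, shortest Δλ = -156.6° (west) — does not cross 180°.
Leg 5: -23.6° → +172.5°, shortest Δλ = -163.9° (west) — crosses 180°.
Leg 6: +172.5° → -81.4°, shortest Δλ = 106.1° (east) — crosses 180°.
Total crossings: 4.

4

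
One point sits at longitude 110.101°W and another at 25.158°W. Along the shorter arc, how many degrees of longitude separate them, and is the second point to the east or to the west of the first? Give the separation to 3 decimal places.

Raw difference: -25.158 − -110.101 = 84.943°.
Normalise into (−180°, 180°]: 84.943° stays 84.943°.
Positive ⇒ the second point lies to the east; separation 84.943°.

84.943° east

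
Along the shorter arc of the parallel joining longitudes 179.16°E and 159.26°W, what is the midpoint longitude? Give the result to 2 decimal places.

Signed shortest Δλ from +179.16° to -159.26° is +21.58°.
Midpoint longitude = +179.16° + (+21.58°)/2 = +179.16° + 10.79° = +189.95°.
Normalise into (−180°, 180°]: -170.05°.
(The naïve average (+179.16 + -159.26)/2 = 9.95° is on the wrong side of the globe.)

170.05°W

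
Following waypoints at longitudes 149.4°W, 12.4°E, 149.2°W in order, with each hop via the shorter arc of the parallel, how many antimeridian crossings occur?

Leg 1: -149.4° → +12.4°, shortest Δλ = 161.8° (east) — does not cross 180°.
Leg 2: +12.4° → -149.2°, shortest Δλ = -161.6° (west) — does not cross 180°.
Total crossings: 0.

0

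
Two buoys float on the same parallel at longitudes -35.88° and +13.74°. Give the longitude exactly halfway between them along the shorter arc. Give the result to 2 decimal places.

-11.07°

Signed shortest Δλ from -35.88° to +13.74° is +49.62°.
Midpoint longitude = -35.88° + (+49.62°)/2 = -35.88° + 24.81° = -11.07°.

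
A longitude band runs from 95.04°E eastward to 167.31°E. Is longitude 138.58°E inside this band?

Yes

Band width going east from +95.04° to +167.31°: ((167.31 − 95.04) mod 360) = 72.27°.
Offset of +138.58° east of the west edge: ((138.58 − 95.04) mod 360) = 43.54°.
43.54° ≤ 72.27° ⇒ inside.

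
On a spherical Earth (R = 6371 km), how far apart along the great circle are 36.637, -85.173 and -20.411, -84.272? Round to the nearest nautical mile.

3426 nmi

Δλ = -84.272 − -85.173 = 0.901°.
Δφ = -20.411 − 36.637 = -57.048°.
a = sin²(Δφ/2) + cos φ₁ · cos φ₂ · sin²(Δλ/2) = 0.228078.
c = 2·atan2(√a, √(1−a)) = 0.99579 rad → d = 6371·c ≈ 6344.15 km ≈ 3425.57 nmi.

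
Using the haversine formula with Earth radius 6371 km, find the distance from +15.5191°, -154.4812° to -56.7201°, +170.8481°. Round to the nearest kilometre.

Δλ = 170.8481 − -154.4812 = 325.3293°; wrapped into (−180°, 180°]: -34.6707°.
Δφ = -56.7201 − 15.5191 = -72.2392°.
a = sin²(Δφ/2) + cos φ₁ · cos φ₂ · sin²(Δλ/2) = 0.394419.
c = 2·atan2(√a, √(1−a)) = 1.35803 rad → d = 6371·c ≈ 8652.03 km.

8652 km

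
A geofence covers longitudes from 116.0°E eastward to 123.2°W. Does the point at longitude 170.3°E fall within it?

Yes

Band width going east from +116.0° to -123.2°: ((-123.2 − 116.0) mod 360) = 120.8°.
Offset of +170.3° east of the west edge: ((170.3 − 116.0) mod 360) = 54.3°.
54.3° ≤ 120.8° ⇒ inside.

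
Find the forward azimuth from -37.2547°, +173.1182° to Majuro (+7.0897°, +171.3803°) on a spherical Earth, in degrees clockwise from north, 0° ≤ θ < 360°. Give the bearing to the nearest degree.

358°

Δλ = 171.3803 − 173.1182 = -1.7379°.
θ = atan2( sin Δλ · cos φ₂ , cos φ₁ · sin φ₂ − sin φ₁ · cos φ₂ · cos Δλ )
  = atan2(-0.03010, 0.69869) = -2.466° → normalised to [0°, 360°): 357.534°.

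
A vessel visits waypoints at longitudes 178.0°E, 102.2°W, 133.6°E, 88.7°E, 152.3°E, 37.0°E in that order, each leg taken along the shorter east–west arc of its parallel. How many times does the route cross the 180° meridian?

Leg 1: +178.0° → -102.2°, shortest Δλ = 79.8° (east) — crosses 180°.
Leg 2: -102.2° → +133.6°, shortest Δλ = -124.2° (west) — crosses 180°.
Leg 3: +133.6° → +88.7°, shortest Δλ = -44.9° (west) — does not cross 180°.
Leg 4: +88.7° → +152.3°, shortest Δλ = 63.6° (east) — does not cross 180°.
Leg 5: +152.3° → +37.0°, shortest Δλ = -115.3° (west) — does not cross 180°.
Total crossings: 2.

2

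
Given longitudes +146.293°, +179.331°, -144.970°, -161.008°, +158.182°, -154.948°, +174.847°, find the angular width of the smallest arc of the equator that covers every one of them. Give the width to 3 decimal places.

68.737°

Sort the longitudes: -161.008°, -154.948°, -144.970°, +146.293°, +158.182°, +174.847°, +179.331°.
Eastward gaps between consecutive values (wrapping around): 6.060°, 9.978°, 291.263°, 11.889°, 16.665°, 4.484°, 19.661°.
Largest gap = 291.263° ⇒ minimal covering band is its complement: 360° − 291.263° = 68.737°.
Band runs from +146.293° eastward to -144.970°, crossing the antimeridian.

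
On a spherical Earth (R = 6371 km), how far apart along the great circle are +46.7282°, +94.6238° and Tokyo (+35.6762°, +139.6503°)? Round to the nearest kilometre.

3903 km

Δλ = 139.6503 − 94.6238 = 45.0265°.
Δφ = 35.6762 − 46.7282 = -11.0520°.
a = sin²(Δφ/2) + cos φ₁ · cos φ₂ · sin²(Δλ/2) = 0.090908.
c = 2·atan2(√a, √(1−a)) = 0.61255 rad → d = 6371·c ≈ 3902.57 km.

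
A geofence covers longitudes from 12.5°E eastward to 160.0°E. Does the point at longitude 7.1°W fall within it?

No

Band width going east from +12.5° to +160.0°: ((160.0 − 12.5) mod 360) = 147.5°.
Offset of -7.1° east of the west edge: ((-7.1 − 12.5) mod 360) = 340.4°.
340.4° > 147.5° ⇒ outside.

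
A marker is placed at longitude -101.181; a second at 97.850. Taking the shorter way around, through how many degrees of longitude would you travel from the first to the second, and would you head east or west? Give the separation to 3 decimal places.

160.969° west

Raw difference: 97.850 − -101.181 = 199.031°.
Normalise into (−180°, 180°]: 199.031° − 360° = -160.969°.
Negative ⇒ the second point lies to the west; separation 160.969°.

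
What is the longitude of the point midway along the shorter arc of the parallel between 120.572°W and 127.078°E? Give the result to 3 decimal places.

176.747°W

Signed shortest Δλ from -120.572° to +127.078° is -112.350°.
Midpoint longitude = -120.572° + (-112.350°)/2 = -120.572° − 56.175° = -176.747°.
(The naïve average (-120.572 + +127.078)/2 = 3.253° is on the wrong side of the globe.)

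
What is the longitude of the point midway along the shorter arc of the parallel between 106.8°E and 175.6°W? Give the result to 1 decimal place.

145.6°E

Signed shortest Δλ from +106.8° to -175.6° is +77.6°.
Midpoint longitude = +106.8° + (+77.6°)/2 = +106.8° + 38.8° = +145.6°.
(The naïve average (+106.8 + -175.6)/2 = -34.4° is on the wrong side of the globe.)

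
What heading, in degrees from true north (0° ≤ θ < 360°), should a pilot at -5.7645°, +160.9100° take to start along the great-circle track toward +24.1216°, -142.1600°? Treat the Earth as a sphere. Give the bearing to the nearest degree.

Δλ = -142.1600 − 160.9100 = -303.0700°; wrapped into (−180°, 180°]: 56.9300°.
θ = atan2( sin Δλ · cos φ₂ , cos φ₁ · sin φ₂ − sin φ₁ · cos φ₂ · cos Δλ )
  = atan2(0.76483, 0.45663) = 59.161° → normalised to [0°, 360°): 59.161°.

59°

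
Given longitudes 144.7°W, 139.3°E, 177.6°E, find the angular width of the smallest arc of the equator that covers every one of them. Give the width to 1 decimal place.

Sort the longitudes: -144.7°, +139.3°, +177.6°.
Eastward gaps between consecutive values (wrapping around): 284.0°, 38.3°, 37.7°.
Largest gap = 284.0° ⇒ minimal covering band is its complement: 360° − 284.0° = 76.0°.
Band runs from +139.3° eastward to -144.7°, crossing the antimeridian.

76.0°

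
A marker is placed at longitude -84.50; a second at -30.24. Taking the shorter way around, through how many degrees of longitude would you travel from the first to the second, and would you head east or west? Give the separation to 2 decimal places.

54.26° east

Raw difference: -30.24 − -84.50 = 54.26°.
Normalise into (−180°, 180°]: 54.26° stays 54.26°.
Positive ⇒ the second point lies to the east; separation 54.26°.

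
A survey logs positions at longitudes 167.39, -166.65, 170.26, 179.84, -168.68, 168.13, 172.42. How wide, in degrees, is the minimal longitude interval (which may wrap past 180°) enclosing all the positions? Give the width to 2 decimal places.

Sort the longitudes: -168.68°, -166.65°, +167.39°, +168.13°, +170.26°, +172.42°, +179.84°.
Eastward gaps between consecutive values (wrapping around): 2.03°, 334.04°, 0.74°, 2.13°, 2.16°, 7.42°, 11.48°.
Largest gap = 334.04° ⇒ minimal covering band is its complement: 360° − 334.04° = 25.96°.
Band runs from +167.39° eastward to -166.65°, crossing the antimeridian.

25.96°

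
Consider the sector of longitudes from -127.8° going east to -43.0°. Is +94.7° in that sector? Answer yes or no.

No

Band width going east from -127.8° to -43.0°: ((-43.0 − -127.8) mod 360) = 84.8°.
Offset of +94.7° east of the west edge: ((94.7 − -127.8) mod 360) = 222.5°.
222.5° > 84.8° ⇒ outside.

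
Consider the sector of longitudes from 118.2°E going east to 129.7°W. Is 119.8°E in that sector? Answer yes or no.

Band width going east from +118.2° to -129.7°: ((-129.7 − 118.2) mod 360) = 112.1°.
Offset of +119.8° east of the west edge: ((119.8 − 118.2) mod 360) = 1.6°.
1.6° ≤ 112.1° ⇒ inside.

Yes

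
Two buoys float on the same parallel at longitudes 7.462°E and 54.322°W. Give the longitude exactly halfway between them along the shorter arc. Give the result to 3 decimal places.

Signed shortest Δλ from +7.462° to -54.322° is -61.784°.
Midpoint longitude = +7.462° + (-61.784°)/2 = +7.462° − 30.892° = -23.430°.

23.430°W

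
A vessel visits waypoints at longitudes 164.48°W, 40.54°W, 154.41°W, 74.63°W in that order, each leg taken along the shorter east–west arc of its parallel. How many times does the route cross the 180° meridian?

0

Leg 1: -164.48° → -40.54°, shortest Δλ = 123.94° (east) — does not cross 180°.
Leg 2: -40.54° → -154.41°, shortest Δλ = -113.87° (west) — does not cross 180°.
Leg 3: -154.41° → -74.63°, shortest Δλ = 79.78° (east) — does not cross 180°.
Total crossings: 0.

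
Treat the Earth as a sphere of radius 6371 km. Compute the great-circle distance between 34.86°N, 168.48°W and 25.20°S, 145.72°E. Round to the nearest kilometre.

Δλ = 145.72 − -168.48 = 314.20°; wrapped into (−180°, 180°]: -45.80°.
Δφ = -25.20 − 34.86 = -60.06°.
a = sin²(Δφ/2) + cos φ₁ · cos φ₂ · sin²(Δλ/2) = 0.362875.
c = 2·atan2(√a, √(1−a)) = 1.29299 rad → d = 6371·c ≈ 8237.61 km.

8238 km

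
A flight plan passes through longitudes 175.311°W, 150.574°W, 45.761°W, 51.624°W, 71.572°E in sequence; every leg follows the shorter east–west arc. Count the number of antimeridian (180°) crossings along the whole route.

0

Leg 1: -175.311° → -150.574°, shortest Δλ = 24.737° (east) — does not cross 180°.
Leg 2: -150.574° → -45.761°, shortest Δλ = 104.813° (east) — does not cross 180°.
Leg 3: -45.761° → -51.624°, shortest Δλ = -5.863° (west) — does not cross 180°.
Leg 4: -51.624° → +71.572°, shortest Δλ = 123.196° (east) — does not cross 180°.
Total crossings: 0.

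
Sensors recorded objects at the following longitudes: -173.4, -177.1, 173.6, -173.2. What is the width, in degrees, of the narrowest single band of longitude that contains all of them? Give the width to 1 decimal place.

Sort the longitudes: -177.1°, -173.4°, -173.2°, +173.6°.
Eastward gaps between consecutive values (wrapping around): 3.7°, 0.2°, 346.8°, 9.3°.
Largest gap = 346.8° ⇒ minimal covering band is its complement: 360° − 346.8° = 13.2°.
Band runs from +173.6° eastward to -173.2°, crossing the antimeridian.

13.2°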